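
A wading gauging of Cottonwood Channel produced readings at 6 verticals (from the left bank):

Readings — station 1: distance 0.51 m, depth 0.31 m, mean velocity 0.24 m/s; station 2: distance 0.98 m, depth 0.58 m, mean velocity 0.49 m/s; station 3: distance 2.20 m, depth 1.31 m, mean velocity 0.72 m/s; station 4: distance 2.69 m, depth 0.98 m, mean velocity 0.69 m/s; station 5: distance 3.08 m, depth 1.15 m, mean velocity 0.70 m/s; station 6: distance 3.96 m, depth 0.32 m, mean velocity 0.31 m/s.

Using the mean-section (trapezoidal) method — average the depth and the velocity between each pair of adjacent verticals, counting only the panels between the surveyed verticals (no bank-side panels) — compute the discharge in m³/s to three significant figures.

1.78 m³/s

Panel 1-2: Δb = 0.47 m, d̄ = (0.31+0.58)/2 = 0.445, v̄ = (0.24+0.49)/2 = 0.365 → q = 0.47×0.445×0.365 = 0.07634 m³/s
Panel 2-3: Δb = 1.22 m, d̄ = (0.58+1.31)/2 = 0.945, v̄ = (0.49+0.72)/2 = 0.605 → q = 1.22×0.945×0.605 = 0.6975 m³/s
Panel 3-4: Δb = 0.49 m, d̄ = (1.31+0.98)/2 = 1.145, v̄ = (0.72+0.69)/2 = 0.705 → q = 0.49×1.145×0.705 = 0.3955 m³/s
Panel 4-5: Δb = 0.39 m, d̄ = (0.98+1.15)/2 = 1.065, v̄ = (0.69+0.70)/2 = 0.695 → q = 0.39×1.065×0.695 = 0.2887 m³/s
Panel 5-6: Δb = 0.88 m, d̄ = (1.15+0.32)/2 = 0.735, v̄ = (0.70+0.31)/2 = 0.505 → q = 0.88×0.735×0.505 = 0.3266 m³/s
Q = Σ q = 1.785 m³/s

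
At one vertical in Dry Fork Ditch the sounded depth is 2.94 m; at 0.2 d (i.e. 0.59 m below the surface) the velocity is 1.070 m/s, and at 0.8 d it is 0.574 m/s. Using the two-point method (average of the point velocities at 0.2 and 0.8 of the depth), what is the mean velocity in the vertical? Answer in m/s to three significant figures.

v̄ = (1.070 + 0.574) / 2 = 0.8220 m/s

0.822 m/s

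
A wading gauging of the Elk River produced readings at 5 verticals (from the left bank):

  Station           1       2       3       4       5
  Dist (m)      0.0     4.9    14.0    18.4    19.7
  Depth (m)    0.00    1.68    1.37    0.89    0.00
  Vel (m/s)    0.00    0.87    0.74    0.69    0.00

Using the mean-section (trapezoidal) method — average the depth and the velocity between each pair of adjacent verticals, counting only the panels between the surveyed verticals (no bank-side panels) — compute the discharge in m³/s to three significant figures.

Panel 1-2: Δb = 4.9 m, d̄ = (0.00+1.68)/2 = 0.84, v̄ = (0.00+0.87)/2 = 0.435 → q = 4.9×0.84×0.435 = 1.790 m³/s
Panel 2-3: Δb = 9.1 m, d̄ = (1.68+1.37)/2 = 1.525, v̄ = (0.87+0.74)/2 = 0.805 → q = 9.1×1.525×0.805 = 11.17 m³/s
Panel 3-4: Δb = 4.4 m, d̄ = (1.37+0.89)/2 = 1.13, v̄ = (0.74+0.69)/2 = 0.715 → q = 4.4×1.13×0.715 = 3.555 m³/s
Panel 4-5: Δb = 1.3 m, d̄ = (0.89+0.00)/2 = 0.445, v̄ = (0.69+0.00)/2 = 0.345 → q = 1.3×0.445×0.345 = 0.1996 m³/s
Q = Σ q = 16.72 m³/s

16.7 m³/s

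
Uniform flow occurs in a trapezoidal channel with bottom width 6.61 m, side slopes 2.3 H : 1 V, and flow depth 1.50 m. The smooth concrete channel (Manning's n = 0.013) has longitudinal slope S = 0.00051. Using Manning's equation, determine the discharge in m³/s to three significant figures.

27.4 m³/s

A = (b + z·y)·y = (6.61 + 2.3×1.50)×1.50 = 15.09 m²
P = b + 2y√(1+z²) = 6.61 + 2×1.50×√(1+2.3²) = 14.13 m
R = A/P = 15.09/14.13 = 1.068 m
Q = (1/n)·A·R^(2/3)·S^(1/2) = (1/0.013) × 15.09 × 1.068^(2/3) × 0.00051^(1/2) = 27.38 m³/s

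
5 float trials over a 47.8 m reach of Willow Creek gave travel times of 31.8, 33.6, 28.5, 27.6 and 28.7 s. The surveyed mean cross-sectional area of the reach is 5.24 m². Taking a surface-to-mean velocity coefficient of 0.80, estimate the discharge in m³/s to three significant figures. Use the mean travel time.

t̄ = (31.8 + 33.6 + 28.5 + 27.6 + 28.7) / 5 = 30.04 s
v_surface = L / t̄ = 47.8 / 30.04 = 1.591 m/s
v_mean = 0.80 × 1.591 = 1.273 m/s
Q = A × v_mean = 5.24 × 1.273 = 6.670 m³/s

6.67 m³/s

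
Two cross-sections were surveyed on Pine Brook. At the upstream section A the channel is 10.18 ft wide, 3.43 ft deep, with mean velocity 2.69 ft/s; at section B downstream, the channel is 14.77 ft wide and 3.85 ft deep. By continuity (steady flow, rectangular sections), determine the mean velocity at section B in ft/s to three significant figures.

1.65 ft/s

Q = A₁V₁ = (10.18×3.43) × 2.69 = 93.93 ft³/s
A₂ = 14.77 × 3.85 = 56.86 ft²
V₂ = Q/A₂ = 93.93/56.86 = 1.652 ft/s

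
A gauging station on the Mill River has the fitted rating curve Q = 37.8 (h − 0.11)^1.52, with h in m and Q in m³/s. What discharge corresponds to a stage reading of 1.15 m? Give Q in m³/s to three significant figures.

40.1 m³/s

Q = 37.8 × (1.15 − 0.11)^1.52 = 37.8 × 1.04^1.52 = 40.12 m³/s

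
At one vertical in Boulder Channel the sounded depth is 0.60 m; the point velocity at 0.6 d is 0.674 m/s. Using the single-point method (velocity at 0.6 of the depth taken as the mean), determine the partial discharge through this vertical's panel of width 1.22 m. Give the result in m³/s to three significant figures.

v̄ = v₀.₆ = 0.674 m/s
q = v̄ × d × w = 0.6740 × 0.60 × 1.22 = 0.4934 m³/s

0.493 m³/s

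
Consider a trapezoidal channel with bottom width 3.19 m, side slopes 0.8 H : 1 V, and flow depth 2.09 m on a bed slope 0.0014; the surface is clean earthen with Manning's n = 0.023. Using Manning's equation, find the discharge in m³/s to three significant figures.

18.6 m³/s

A = (b + z·y)·y = (3.19 + 0.8×2.09)×2.09 = 10.16 m²
P = b + 2y√(1+z²) = 3.19 + 2×2.09×√(1+0.8²) = 8.543 m
R = A/P = 10.16/8.543 = 1.189 m
Q = (1/n)·A·R^(2/3)·S^(1/2) = (1/0.023) × 10.16 × 1.189^(2/3) × 0.0014^(1/2) = 18.56 m³/s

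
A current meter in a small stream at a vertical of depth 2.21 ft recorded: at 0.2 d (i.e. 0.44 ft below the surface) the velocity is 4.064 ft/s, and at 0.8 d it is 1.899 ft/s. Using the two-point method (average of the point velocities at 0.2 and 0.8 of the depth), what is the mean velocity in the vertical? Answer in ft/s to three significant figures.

2.98 ft/s

v̄ = (4.064 + 1.899) / 2 = 2.982 ft/s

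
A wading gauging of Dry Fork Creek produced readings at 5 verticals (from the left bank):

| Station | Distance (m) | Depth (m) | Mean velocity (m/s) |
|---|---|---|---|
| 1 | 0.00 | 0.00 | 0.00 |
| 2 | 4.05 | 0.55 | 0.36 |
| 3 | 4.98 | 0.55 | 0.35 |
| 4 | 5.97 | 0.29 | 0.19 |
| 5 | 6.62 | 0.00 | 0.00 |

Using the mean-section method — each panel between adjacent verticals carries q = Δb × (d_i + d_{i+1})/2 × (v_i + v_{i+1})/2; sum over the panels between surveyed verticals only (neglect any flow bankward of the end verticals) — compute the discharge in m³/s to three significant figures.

0.503 m³/s

Panel 1-2: Δb = 4.05 m, d̄ = (0.00+0.55)/2 = 0.275, v̄ = (0.00+0.36)/2 = 0.18 → q = 4.05×0.275×0.18 = 0.2005 m³/s
Panel 2-3: Δb = 0.93 m, d̄ = (0.55+0.55)/2 = 0.55, v̄ = (0.36+0.35)/2 = 0.355 → q = 0.93×0.55×0.355 = 0.1816 m³/s
Panel 3-4: Δb = 0.99 m, d̄ = (0.55+0.29)/2 = 0.42, v̄ = (0.35+0.19)/2 = 0.27 → q = 0.99×0.42×0.27 = 0.1123 m³/s
Panel 4-5: Δb = 0.65 m, d̄ = (0.29+0.00)/2 = 0.145, v̄ = (0.19+0.00)/2 = 0.095 → q = 0.65×0.145×0.095 = 0.008954 m³/s
Q = Σ q = 0.5033 m³/s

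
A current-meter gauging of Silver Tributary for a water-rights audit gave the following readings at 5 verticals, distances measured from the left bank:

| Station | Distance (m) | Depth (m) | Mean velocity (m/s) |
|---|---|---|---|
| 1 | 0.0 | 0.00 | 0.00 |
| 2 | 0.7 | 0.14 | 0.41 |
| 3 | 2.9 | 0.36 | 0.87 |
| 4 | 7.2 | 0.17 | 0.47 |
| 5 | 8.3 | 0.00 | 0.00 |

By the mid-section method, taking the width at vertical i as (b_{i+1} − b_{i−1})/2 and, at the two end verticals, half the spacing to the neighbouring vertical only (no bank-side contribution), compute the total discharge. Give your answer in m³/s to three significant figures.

1.32 m³/s

w_2 = (2.9 − 0.0)/2 = 1.45 m; q_2 = 0.41 × 0.14 × 1.45 = 0.08323 m³/s
w_3 = (7.2 − 0.7)/2 = 3.25 m; q_3 = 0.87 × 0.36 × 3.25 = 1.018 m³/s
w_4 = (8.3 − 2.9)/2 = 2.7 m; q_4 = 0.47 × 0.17 × 2.7 = 0.2157 m³/s
Stations 1, 5 contribute zero (depth or velocity is 0).
Q = Σ qᵢ = 1.317 m³/s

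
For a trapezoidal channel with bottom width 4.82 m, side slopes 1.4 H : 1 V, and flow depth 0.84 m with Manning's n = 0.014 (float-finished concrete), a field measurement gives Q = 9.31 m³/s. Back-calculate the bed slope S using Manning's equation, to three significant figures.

A = (b + z·y)·y = (4.82 + 1.4×0.84)×0.84 = 5.037 m²
P = b + 2y√(1+z²) = 4.82 + 2×0.84×√(1+1.4²) = 7.710 m
R = A/P = 5.037/7.710 = 0.6532 m
S = (Q·n / (1·A·R^(2/3)))² = (9.31×0.014 / (1×5.037×0.7529))² = 0.001182

0.00118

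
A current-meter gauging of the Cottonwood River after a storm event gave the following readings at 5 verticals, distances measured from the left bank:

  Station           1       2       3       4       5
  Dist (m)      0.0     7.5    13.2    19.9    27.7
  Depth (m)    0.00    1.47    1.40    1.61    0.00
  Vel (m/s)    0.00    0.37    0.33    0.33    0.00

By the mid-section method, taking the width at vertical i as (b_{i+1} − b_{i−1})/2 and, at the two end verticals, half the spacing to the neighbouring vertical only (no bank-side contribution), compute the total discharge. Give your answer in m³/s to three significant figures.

10.3 m³/s

w_2 = (13.2 − 0.0)/2 = 6.6 m; q_2 = 0.37 × 1.47 × 6.6 = 3.590 m³/s
w_3 = (19.9 − 7.5)/2 = 6.2 m; q_3 = 0.33 × 1.40 × 6.2 = 2.864 m³/s
w_4 = (27.7 − 13.2)/2 = 7.25 m; q_4 = 0.33 × 1.61 × 7.25 = 3.852 m³/s
Stations 1, 5 contribute zero (depth or velocity is 0).
Q = Σ qᵢ = 10.31 m³/s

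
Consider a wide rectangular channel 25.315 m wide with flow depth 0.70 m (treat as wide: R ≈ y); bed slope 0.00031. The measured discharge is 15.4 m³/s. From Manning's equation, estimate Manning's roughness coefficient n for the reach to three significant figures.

A = b·y = 25.315 × 0.70 = 17.72 m²
Wide channel: R ≈ y = 0.70 m
n = (1/Q)·A·R^(2/3)·S^(1/2) = (1/15.4) × 17.72 × 0.7884 × 0.01761 = 0.01597

0.0160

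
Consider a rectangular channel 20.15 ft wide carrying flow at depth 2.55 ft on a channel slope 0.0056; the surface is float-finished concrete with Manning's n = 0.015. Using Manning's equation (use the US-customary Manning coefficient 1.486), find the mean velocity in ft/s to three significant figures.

A = b·y = 20.15 × 2.55 = 51.38 ft²
P = b + 2y = 20.15 + 2×2.55 = 25.25 ft
R = A/P = 51.38/25.25 = 2.035 ft
Q = (1.486/n)·A·R^(2/3)·S^(1/2) = (1.486/0.015) × 51.38 × 2.035^(2/3) × 0.0056^(1/2) = 611.7 ft³/s
V = Q/A = 611.7/51.38 = 11.90 ft/s

11.9 ft/s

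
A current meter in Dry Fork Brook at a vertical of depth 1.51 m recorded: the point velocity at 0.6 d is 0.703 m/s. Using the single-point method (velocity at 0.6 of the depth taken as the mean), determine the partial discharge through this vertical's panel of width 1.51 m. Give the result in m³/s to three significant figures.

v̄ = v₀.₆ = 0.703 m/s
q = v̄ × d × w = 0.7030 × 1.51 × 1.51 = 1.603 m³/s

1.60 m³/s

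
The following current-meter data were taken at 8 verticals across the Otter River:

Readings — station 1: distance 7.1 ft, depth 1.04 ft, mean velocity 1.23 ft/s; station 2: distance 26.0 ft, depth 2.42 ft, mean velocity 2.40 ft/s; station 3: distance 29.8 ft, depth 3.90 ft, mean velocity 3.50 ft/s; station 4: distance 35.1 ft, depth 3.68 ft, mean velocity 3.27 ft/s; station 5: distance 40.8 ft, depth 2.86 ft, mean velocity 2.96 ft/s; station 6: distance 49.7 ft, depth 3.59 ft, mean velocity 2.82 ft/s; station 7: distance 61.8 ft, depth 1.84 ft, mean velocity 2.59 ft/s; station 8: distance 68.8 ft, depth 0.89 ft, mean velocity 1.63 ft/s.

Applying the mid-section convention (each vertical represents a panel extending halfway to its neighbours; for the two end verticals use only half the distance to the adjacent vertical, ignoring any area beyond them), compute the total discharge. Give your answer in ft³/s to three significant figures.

425 ft³/s

w_1 = (26.0 − 7.1)/2 = 9.45 ft; q_1 = 1.23 × 1.04 × 9.45 = 12.09 ft³/s
w_2 = (29.8 − 7.1)/2 = 11.35 ft; q_2 = 2.40 × 2.42 × 11.35 = 65.92 ft³/s
w_3 = (35.1 − 26.0)/2 = 4.55 ft; q_3 = 3.50 × 3.90 × 4.55 = 62.11 ft³/s
w_4 = (40.8 − 29.8)/2 = 5.5 ft; q_4 = 3.27 × 3.68 × 5.5 = 66.18 ft³/s
w_5 = (49.7 − 35.1)/2 = 7.3 ft; q_5 = 2.96 × 2.86 × 7.3 = 61.80 ft³/s
w_6 = (61.8 − 40.8)/2 = 10.5 ft; q_6 = 2.82 × 3.59 × 10.5 = 106.3 ft³/s
w_7 = (68.8 − 49.7)/2 = 9.55 ft; q_7 = 2.59 × 1.84 × 9.55 = 45.51 ft³/s
w_8 = (68.8 − 61.8)/2 = 3.5 ft; q_8 = 1.63 × 0.89 × 3.5 = 5.077 ft³/s
Q = Σ qᵢ = 425.0 ft³/s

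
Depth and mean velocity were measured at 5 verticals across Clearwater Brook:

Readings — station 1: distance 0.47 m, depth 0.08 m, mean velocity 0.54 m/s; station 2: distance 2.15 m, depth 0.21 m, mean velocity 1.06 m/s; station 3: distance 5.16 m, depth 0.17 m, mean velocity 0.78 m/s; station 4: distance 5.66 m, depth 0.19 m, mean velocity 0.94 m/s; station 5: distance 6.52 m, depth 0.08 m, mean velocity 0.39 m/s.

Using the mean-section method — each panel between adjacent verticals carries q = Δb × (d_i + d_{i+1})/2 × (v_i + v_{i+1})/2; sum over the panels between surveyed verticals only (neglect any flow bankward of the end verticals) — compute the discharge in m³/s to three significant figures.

Panel 1-2: Δb = 1.68 m, d̄ = (0.08+0.21)/2 = 0.145, v̄ = (0.54+1.06)/2 = 0.8 → q = 1.68×0.145×0.8 = 0.1949 m³/s
Panel 2-3: Δb = 3.01 m, d̄ = (0.21+0.17)/2 = 0.19, v̄ = (1.06+0.78)/2 = 0.92 → q = 3.01×0.19×0.92 = 0.5261 m³/s
Panel 3-4: Δb = 0.5 m, d̄ = (0.17+0.19)/2 = 0.18, v̄ = (0.78+0.94)/2 = 0.86 → q = 0.5×0.18×0.86 = 0.07740 m³/s
Panel 4-5: Δb = 0.86 m, d̄ = (0.19+0.08)/2 = 0.135, v̄ = (0.94+0.39)/2 = 0.665 → q = 0.86×0.135×0.665 = 0.07721 m³/s
Q = Σ q = 0.8756 m³/s

0.876 m³/s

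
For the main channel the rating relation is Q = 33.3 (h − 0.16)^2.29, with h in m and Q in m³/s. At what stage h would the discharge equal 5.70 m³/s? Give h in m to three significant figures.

h − h₀ = (Q/C)^(1/b) = (5.70/33.3)^(1/2.29) = 0.4627 m
h = 0.16 + 0.4627 = 0.6227 m

0.623 m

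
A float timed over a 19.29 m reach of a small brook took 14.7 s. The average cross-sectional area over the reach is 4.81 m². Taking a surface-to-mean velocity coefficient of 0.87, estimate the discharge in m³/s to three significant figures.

v_surface = L / t̄ = 19.29 / 14.7 = 1.312 m/s
v_mean = 0.87 × 1.312 = 1.142 m/s
Q = A × v_mean = 4.81 × 1.142 = 5.491 m³/s

5.49 m³/s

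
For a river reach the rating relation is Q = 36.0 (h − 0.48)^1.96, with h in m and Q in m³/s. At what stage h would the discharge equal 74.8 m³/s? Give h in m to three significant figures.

h − h₀ = (Q/C)^(1/b) = (74.8/36.0)^(1/1.96) = 1.452 m
h = 0.48 + 1.452 = 1.932 m

1.93 m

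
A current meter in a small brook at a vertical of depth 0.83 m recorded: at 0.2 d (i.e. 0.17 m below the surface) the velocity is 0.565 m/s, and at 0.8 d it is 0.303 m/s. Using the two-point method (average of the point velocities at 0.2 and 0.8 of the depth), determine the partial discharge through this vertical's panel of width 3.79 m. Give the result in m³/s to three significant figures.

1.37 m³/s

v̄ = (0.565 + 0.303) / 2 = 0.4340 m/s
q = v̄ × d × w = 0.4340 × 0.83 × 3.79 = 1.365 m³/s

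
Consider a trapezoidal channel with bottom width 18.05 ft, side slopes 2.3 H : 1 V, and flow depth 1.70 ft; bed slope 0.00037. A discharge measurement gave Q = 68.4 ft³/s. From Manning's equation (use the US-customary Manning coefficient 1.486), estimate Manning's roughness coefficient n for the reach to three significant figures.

A = (b + z·y)·y = (18.05 + 2.3×1.70)×1.70 = 37.33 ft²
P = b + 2y√(1+z²) = 18.05 + 2×1.70×√(1+2.3²) = 26.58 ft
R = A/P = 37.33/26.58 = 1.405 ft
n = (1.486/Q)·A·R^(2/3)·S^(1/2) = (1.486/68.4) × 37.33 × 1.254 × 0.01924 = 0.01957

0.0196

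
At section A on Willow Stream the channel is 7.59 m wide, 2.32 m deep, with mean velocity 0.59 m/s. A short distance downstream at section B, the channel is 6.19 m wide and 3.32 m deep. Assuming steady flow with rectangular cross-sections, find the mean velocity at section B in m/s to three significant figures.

Q = A₁V₁ = (7.59×2.32) × 0.59 = 10.39 m³/s
A₂ = 6.19 × 3.32 = 20.55 m²
V₂ = Q/A₂ = 10.39/20.55 = 0.5055 m/s

0.506 m/s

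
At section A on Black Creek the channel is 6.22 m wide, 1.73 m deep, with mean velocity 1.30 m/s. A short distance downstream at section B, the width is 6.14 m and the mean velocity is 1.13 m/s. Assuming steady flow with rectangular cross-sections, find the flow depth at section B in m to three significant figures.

2.02 m

Q = A₁V₁ = (6.22×1.73) × 1.30 = 13.99 m³/s
d₂ = Q/(b₂ V₂) = 13.99/(6.14×1.13) = 2.016 m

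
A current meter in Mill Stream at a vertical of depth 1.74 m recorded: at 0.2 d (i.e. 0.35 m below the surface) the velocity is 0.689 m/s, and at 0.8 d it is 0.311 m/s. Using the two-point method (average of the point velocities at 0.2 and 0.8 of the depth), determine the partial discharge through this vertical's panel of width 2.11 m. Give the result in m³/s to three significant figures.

v̄ = (0.689 + 0.311) / 2 = 0.5000 m/s
q = v̄ × d × w = 0.5000 × 1.74 × 2.11 = 1.836 m³/s

1.84 m³/s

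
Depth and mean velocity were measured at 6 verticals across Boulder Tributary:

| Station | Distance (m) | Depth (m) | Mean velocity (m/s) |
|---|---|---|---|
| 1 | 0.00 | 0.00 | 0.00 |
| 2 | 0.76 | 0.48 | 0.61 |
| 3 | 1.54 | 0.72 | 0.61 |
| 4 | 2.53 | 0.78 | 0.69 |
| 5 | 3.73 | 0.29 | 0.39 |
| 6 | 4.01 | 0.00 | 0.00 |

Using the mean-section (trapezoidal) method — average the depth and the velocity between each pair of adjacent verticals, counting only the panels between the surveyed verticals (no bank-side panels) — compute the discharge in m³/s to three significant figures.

Panel 1-2: Δb = 0.76 m, d̄ = (0.00+0.48)/2 = 0.24, v̄ = (0.00+0.61)/2 = 0.305 → q = 0.76×0.24×0.305 = 0.05563 m³/s
Panel 2-3: Δb = 0.78 m, d̄ = (0.48+0.72)/2 = 0.6, v̄ = (0.61+0.61)/2 = 0.61 → q = 0.78×0.6×0.61 = 0.2855 m³/s
Panel 3-4: Δb = 0.99 m, d̄ = (0.72+0.78)/2 = 0.75, v̄ = (0.61+0.69)/2 = 0.65 → q = 0.99×0.75×0.65 = 0.4826 m³/s
Panel 4-5: Δb = 1.2 m, d̄ = (0.78+0.29)/2 = 0.535, v̄ = (0.69+0.39)/2 = 0.54 → q = 1.2×0.535×0.54 = 0.3467 m³/s
Panel 5-6: Δb = 0.28 m, d̄ = (0.29+0.00)/2 = 0.145, v̄ = (0.39+0.00)/2 = 0.195 → q = 0.28×0.145×0.195 = 0.007917 m³/s
Q = Σ q = 1.178 m³/s

1.18 m³/s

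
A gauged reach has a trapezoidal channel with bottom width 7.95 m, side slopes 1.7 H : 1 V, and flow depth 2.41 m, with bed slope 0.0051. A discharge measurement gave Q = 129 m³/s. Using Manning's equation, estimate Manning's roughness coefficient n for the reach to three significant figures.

A = (b + z·y)·y = (7.95 + 1.7×2.41)×2.41 = 29.03 m²
P = b + 2y√(1+z²) = 7.95 + 2×2.41×√(1+1.7²) = 17.46 m
R = A/P = 29.03/17.46 = 1.663 m
n = (1/Q)·A·R^(2/3)·S^(1/2) = (1/129) × 29.03 × 1.404 × 0.07141 = 0.02256

0.0226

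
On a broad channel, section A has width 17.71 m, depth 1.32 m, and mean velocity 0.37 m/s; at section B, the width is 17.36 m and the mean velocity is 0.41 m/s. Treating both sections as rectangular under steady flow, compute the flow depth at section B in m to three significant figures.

1.22 m

Q = A₁V₁ = (17.71×1.32) × 0.37 = 8.650 m³/s
d₂ = Q/(b₂ V₂) = 8.650/(17.36×0.41) = 1.215 m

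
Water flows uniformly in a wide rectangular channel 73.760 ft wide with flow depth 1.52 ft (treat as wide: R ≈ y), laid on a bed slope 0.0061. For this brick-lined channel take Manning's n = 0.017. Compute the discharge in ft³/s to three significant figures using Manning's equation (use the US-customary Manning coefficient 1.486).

1010 ft³/s

A = b·y = 73.760 × 1.52 = 112.1 ft²
Wide channel: R ≈ y = 1.52 ft
Q = (1.486/n)·A·R^(2/3)·S^(1/2) = (1.486/0.017) × 112.1 × 1.520^(2/3) × 0.0061^(1/2) = 1012 ft³/s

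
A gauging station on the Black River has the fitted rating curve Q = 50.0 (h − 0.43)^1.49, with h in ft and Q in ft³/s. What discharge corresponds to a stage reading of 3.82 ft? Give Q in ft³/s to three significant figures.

308 ft³/s

Q = 50.0 × (3.82 − 0.43)^1.49 = 50.0 × 3.39^1.49 = 308.3 ft³/s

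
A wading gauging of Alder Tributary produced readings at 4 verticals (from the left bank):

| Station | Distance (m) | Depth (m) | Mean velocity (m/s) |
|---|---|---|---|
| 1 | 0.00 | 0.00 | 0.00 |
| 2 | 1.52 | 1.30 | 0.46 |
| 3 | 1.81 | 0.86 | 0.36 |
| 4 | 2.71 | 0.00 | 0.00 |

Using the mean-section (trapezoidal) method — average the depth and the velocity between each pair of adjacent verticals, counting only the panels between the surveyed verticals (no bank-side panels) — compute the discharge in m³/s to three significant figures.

0.425 m³/s

Panel 1-2: Δb = 1.52 m, d̄ = (0.00+1.30)/2 = 0.65, v̄ = (0.00+0.46)/2 = 0.23 → q = 1.52×0.65×0.23 = 0.2272 m³/s
Panel 2-3: Δb = 0.29 m, d̄ = (1.30+0.86)/2 = 1.08, v̄ = (0.46+0.36)/2 = 0.41 → q = 0.29×1.08×0.41 = 0.1284 m³/s
Panel 3-4: Δb = 0.9 m, d̄ = (0.86+0.00)/2 = 0.43, v̄ = (0.36+0.00)/2 = 0.18 → q = 0.9×0.43×0.18 = 0.06966 m³/s
Q = Σ q = 0.4253 m³/s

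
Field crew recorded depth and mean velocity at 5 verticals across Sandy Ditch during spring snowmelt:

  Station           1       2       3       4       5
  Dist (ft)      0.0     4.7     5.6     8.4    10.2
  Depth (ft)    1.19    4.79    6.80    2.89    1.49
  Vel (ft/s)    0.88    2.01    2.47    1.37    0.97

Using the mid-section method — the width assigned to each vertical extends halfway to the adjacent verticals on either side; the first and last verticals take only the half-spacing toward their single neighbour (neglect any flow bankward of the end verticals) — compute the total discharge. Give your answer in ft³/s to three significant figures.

70.9 ft³/s

w_1 = (4.7 − 0.0)/2 = 2.35 ft; q_1 = 0.88 × 1.19 × 2.35 = 2.461 ft³/s
w_2 = (5.6 − 0.0)/2 = 2.8 ft; q_2 = 2.01 × 4.79 × 2.8 = 26.96 ft³/s
w_3 = (8.4 − 4.7)/2 = 1.85 ft; q_3 = 2.47 × 6.80 × 1.85 = 31.07 ft³/s
w_4 = (10.2 − 5.6)/2 = 2.3 ft; q_4 = 1.37 × 2.89 × 2.3 = 9.106 ft³/s
w_5 = (10.2 − 8.4)/2 = 0.9 ft; q_5 = 0.97 × 1.49 × 0.9 = 1.301 ft³/s
Q = Σ qᵢ = 70.90 ft³/s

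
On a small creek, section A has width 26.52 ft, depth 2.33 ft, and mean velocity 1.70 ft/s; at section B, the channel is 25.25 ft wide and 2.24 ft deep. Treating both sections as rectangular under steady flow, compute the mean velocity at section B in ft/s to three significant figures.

Q = A₁V₁ = (26.52×2.33) × 1.70 = 105.0 ft³/s
A₂ = 25.25 × 2.24 = 56.56 ft²
V₂ = Q/A₂ = 105.0/56.56 = 1.857 ft/s

1.86 ft/s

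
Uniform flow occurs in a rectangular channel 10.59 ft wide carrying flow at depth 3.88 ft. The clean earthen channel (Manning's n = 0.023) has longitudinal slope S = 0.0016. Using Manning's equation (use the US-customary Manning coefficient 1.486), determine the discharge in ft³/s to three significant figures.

182 ft³/s

A = b·y = 10.59 × 3.88 = 41.09 ft²
P = b + 2y = 10.59 + 2×3.88 = 18.35 ft
R = A/P = 41.09/18.35 = 2.239 ft
Q = (1.486/n)·A·R^(2/3)·S^(1/2) = (1.486/0.023) × 41.09 × 2.239^(2/3) × 0.0016^(1/2) = 181.7 ft³/s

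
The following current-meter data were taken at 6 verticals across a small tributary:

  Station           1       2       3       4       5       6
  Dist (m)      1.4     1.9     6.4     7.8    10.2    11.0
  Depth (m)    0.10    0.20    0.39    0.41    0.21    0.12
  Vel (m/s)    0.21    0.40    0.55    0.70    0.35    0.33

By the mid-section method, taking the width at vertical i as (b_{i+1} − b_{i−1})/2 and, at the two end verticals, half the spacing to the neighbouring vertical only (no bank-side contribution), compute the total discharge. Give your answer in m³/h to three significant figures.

w_1 = (1.9 − 1.4)/2 = 0.25 m; q_1 = 0.21 × 0.10 × 0.25 = 0.005250 m³/s
w_2 = (6.4 − 1.4)/2 = 2.5 m; q_2 = 0.40 × 0.20 × 2.5 = 0.2000 m³/s
w_3 = (7.8 − 1.9)/2 = 2.95 m; q_3 = 0.55 × 0.39 × 2.95 = 0.6328 m³/s
w_4 = (10.2 − 6.4)/2 = 1.9 m; q_4 = 0.70 × 0.41 × 1.9 = 0.5453 m³/s
w_5 = (11.0 − 7.8)/2 = 1.6 m; q_5 = 0.35 × 0.21 × 1.6 = 0.1176 m³/s
w_6 = (11.0 − 10.2)/2 = 0.4 m; q_6 = 0.33 × 0.12 × 0.4 = 0.01584 m³/s
Q = Σ qᵢ = 1.517 m³/s
= 1.517 × 3600 = 5460 m³/h

5460 m³/h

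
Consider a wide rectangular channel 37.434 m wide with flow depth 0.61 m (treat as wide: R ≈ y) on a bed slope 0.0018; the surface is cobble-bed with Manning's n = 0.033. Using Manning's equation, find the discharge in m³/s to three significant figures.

21.1 m³/s

A = b·y = 37.434 × 0.61 = 22.83 m²
Wide channel: R ≈ y = 0.61 m
Q = (1/n)·A·R^(2/3)·S^(1/2) = (1/0.033) × 22.83 × 0.6100^(2/3) × 0.0018^(1/2) = 21.12 m³/s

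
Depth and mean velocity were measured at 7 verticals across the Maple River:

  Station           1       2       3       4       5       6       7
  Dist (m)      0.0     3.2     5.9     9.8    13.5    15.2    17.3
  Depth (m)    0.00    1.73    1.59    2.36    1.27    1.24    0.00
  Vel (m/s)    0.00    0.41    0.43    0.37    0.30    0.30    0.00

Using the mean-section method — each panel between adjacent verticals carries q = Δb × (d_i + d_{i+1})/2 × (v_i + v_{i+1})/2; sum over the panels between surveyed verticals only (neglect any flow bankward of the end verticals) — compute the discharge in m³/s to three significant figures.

Panel 1-2: Δb = 3.2 m, d̄ = (0.00+1.73)/2 = 0.865, v̄ = (0.00+0.41)/2 = 0.205 → q = 3.2×0.865×0.205 = 0.5674 m³/s
Panel 2-3: Δb = 2.7 m, d̄ = (1.73+1.59)/2 = 1.66, v̄ = (0.41+0.43)/2 = 0.42 → q = 2.7×1.66×0.42 = 1.882 m³/s
Panel 3-4: Δb = 3.9 m, d̄ = (1.59+2.36)/2 = 1.975, v̄ = (0.43+0.37)/2 = 0.4 → q = 3.9×1.975×0.4 = 3.081 m³/s
Panel 4-5: Δb = 3.7 m, d̄ = (2.36+1.27)/2 = 1.815, v̄ = (0.37+0.30)/2 = 0.335 → q = 3.7×1.815×0.335 = 2.250 m³/s
Panel 5-6: Δb = 1.7 m, d̄ = (1.27+1.24)/2 = 1.255, v̄ = (0.30+0.30)/2 = 0.3 → q = 1.7×1.255×0.3 = 0.6401 m³/s
Panel 6-7: Δb = 2.1 m, d̄ = (1.24+0.00)/2 = 0.62, v̄ = (0.30+0.00)/2 = 0.15 → q = 2.1×0.62×0.15 = 0.1953 m³/s
Q = Σ q = 8.616 m³/s

8.62 m³/s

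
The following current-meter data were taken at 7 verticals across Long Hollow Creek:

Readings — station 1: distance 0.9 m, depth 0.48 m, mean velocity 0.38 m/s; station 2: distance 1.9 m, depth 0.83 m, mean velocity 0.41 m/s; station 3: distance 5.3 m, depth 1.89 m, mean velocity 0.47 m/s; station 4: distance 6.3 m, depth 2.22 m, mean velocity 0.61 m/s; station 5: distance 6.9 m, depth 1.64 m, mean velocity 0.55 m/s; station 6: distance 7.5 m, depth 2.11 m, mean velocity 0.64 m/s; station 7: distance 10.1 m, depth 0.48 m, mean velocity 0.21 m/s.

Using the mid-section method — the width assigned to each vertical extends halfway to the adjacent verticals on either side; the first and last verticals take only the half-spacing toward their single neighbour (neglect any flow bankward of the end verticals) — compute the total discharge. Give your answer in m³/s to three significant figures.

w_1 = (1.9 − 0.9)/2 = 0.5 m; q_1 = 0.38 × 0.48 × 0.5 = 0.09120 m³/s
w_2 = (5.3 − 0.9)/2 = 2.2 m; q_2 = 0.41 × 0.83 × 2.2 = 0.7487 m³/s
w_3 = (6.3 − 1.9)/2 = 2.2 m; q_3 = 0.47 × 1.89 × 2.2 = 1.954 m³/s
w_4 = (6.9 − 5.3)/2 = 0.8 m; q_4 = 0.61 × 2.22 × 0.8 = 1.083 m³/s
w_5 = (7.5 − 6.3)/2 = 0.6 m; q_5 = 0.55 × 1.64 × 0.6 = 0.5412 m³/s
w_6 = (10.1 − 6.9)/2 = 1.6 m; q_6 = 0.64 × 2.11 × 1.6 = 2.161 m³/s
w_7 = (10.1 − 7.5)/2 = 1.3 m; q_7 = 0.21 × 0.48 × 1.3 = 0.1310 m³/s
Q = Σ qᵢ = 6.710 m³/s

6.71 m³/s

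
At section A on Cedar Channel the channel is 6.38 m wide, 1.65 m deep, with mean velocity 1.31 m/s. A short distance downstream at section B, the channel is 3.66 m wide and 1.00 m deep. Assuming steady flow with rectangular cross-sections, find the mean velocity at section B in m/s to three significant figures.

Q = A₁V₁ = (6.38×1.65) × 1.31 = 13.79 m³/s
A₂ = 3.66 × 1.00 = 3.660 m²
V₂ = Q/A₂ = 13.79/3.660 = 3.768 m/s

3.77 m/s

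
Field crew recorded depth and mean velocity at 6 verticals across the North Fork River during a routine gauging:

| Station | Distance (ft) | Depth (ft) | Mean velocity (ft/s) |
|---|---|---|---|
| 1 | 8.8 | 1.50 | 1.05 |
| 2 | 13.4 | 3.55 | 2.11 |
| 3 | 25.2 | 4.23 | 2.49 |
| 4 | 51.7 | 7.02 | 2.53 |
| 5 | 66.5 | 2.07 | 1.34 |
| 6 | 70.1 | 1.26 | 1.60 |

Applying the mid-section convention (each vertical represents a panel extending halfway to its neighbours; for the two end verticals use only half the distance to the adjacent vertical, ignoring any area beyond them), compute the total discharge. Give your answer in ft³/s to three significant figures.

663 ft³/s

w_1 = (13.4 − 8.8)/2 = 2.3 ft; q_1 = 1.05 × 1.50 × 2.3 = 3.623 ft³/s
w_2 = (25.2 − 8.8)/2 = 8.2 ft; q_2 = 2.11 × 3.55 × 8.2 = 61.42 ft³/s
w_3 = (51.7 − 13.4)/2 = 19.15 ft; q_3 = 2.49 × 4.23 × 19.15 = 201.7 ft³/s
w_4 = (66.5 − 25.2)/2 = 20.65 ft; q_4 = 2.53 × 7.02 × 20.65 = 366.8 ft³/s
w_5 = (70.1 − 51.7)/2 = 9.2 ft; q_5 = 1.34 × 2.07 × 9.2 = 25.52 ft³/s
w_6 = (70.1 − 66.5)/2 = 1.8 ft; q_6 = 1.60 × 1.26 × 1.8 = 3.629 ft³/s
Q = Σ qᵢ = 662.6 ft³/s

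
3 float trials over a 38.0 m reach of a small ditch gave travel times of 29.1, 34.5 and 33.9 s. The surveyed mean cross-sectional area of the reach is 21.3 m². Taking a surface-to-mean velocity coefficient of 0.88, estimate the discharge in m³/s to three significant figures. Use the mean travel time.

21.9 m³/s

t̄ = (29.1 + 34.5 + 33.9) / 3 = 32.5 s
v_surface = L / t̄ = 38.0 / 32.5 = 1.169 m/s
v_mean = 0.88 × 1.169 = 1.029 m/s
Q = A × v_mean = 21.3 × 1.029 = 21.92 m³/s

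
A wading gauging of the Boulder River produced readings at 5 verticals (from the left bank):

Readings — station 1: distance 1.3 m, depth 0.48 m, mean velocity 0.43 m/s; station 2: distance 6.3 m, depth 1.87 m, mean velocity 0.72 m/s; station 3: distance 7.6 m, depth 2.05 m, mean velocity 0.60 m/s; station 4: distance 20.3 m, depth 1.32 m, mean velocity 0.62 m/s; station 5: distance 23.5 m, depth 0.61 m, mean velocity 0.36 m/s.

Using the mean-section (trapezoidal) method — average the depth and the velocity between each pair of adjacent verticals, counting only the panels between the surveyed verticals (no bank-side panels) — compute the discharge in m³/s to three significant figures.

19.6 m³/s

Panel 1-2: Δb = 5 m, d̄ = (0.48+1.87)/2 = 1.175, v̄ = (0.43+0.72)/2 = 0.575 → q = 5×1.175×0.575 = 3.378 m³/s
Panel 2-3: Δb = 1.3 m, d̄ = (1.87+2.05)/2 = 1.96, v̄ = (0.72+0.60)/2 = 0.66 → q = 1.3×1.96×0.66 = 1.682 m³/s
Panel 3-4: Δb = 12.7 m, d̄ = (2.05+1.32)/2 = 1.685, v̄ = (0.60+0.62)/2 = 0.61 → q = 12.7×1.685×0.61 = 13.05 m³/s
Panel 4-5: Δb = 3.2 m, d̄ = (1.32+0.61)/2 = 0.965, v̄ = (0.62+0.36)/2 = 0.49 → q = 3.2×0.965×0.49 = 1.513 m³/s
Q = Σ q = 19.63 m³/s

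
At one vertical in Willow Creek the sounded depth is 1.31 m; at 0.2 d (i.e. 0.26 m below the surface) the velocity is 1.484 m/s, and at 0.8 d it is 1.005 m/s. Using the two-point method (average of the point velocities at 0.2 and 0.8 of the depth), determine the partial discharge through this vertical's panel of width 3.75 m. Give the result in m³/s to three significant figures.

v̄ = (1.484 + 1.005) / 2 = 1.245 m/s
q = v̄ × d × w = 1.245 × 1.31 × 3.75 = 6.114 m³/s

6.11 m³/s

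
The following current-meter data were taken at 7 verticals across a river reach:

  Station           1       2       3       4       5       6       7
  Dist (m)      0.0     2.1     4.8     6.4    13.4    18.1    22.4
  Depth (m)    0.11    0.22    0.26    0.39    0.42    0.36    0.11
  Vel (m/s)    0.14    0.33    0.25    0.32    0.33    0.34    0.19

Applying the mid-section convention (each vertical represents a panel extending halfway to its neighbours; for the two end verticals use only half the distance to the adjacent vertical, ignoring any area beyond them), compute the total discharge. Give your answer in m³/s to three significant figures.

w_1 = (2.1 − 0.0)/2 = 1.05 m; q_1 = 0.14 × 0.11 × 1.05 = 0.01617 m³/s
w_2 = (4.8 − 0.0)/2 = 2.4 m; q_2 = 0.33 × 0.22 × 2.4 = 0.1742 m³/s
w_3 = (6.4 − 2.1)/2 = 2.15 m; q_3 = 0.25 × 0.26 × 2.15 = 0.1398 m³/s
w_4 = (13.4 − 4.8)/2 = 4.3 m; q_4 = 0.32 × 0.39 × 4.3 = 0.5366 m³/s
w_5 = (18.1 − 6.4)/2 = 5.85 m; q_5 = 0.33 × 0.42 × 5.85 = 0.8108 m³/s
w_6 = (22.4 − 13.4)/2 = 4.5 m; q_6 = 0.34 × 0.36 × 4.5 = 0.5508 m³/s
w_7 = (22.4 − 18.1)/2 = 2.15 m; q_7 = 0.19 × 0.11 × 2.15 = 0.04494 m³/s
Q = Σ qᵢ = 2.273 m³/s

2.27 m³/s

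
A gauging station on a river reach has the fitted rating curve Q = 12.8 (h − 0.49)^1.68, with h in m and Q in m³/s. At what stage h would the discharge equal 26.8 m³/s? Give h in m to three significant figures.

2.04 m

h − h₀ = (Q/C)^(1/b) = (26.8/12.8)^(1/1.68) = 1.552 m
h = 0.49 + 1.552 = 2.042 m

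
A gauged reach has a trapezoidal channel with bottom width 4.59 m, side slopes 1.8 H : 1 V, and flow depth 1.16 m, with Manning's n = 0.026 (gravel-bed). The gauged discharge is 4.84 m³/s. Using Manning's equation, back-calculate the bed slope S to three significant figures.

0.000340

A = (b + z·y)·y = (4.59 + 1.8×1.16)×1.16 = 7.746 m²
P = b + 2y√(1+z²) = 4.59 + 2×1.16×√(1+1.8²) = 9.367 m
R = A/P = 7.746/9.367 = 0.8270 m
S = (Q·n / (1·A·R^(2/3)))² = (4.84×0.026 / (1×7.746×0.8810))² = 0.0003400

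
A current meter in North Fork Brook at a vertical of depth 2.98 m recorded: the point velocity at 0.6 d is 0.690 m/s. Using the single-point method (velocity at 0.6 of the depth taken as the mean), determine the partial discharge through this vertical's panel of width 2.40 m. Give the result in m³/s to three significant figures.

v̄ = v₀.₆ = 0.690 m/s
q = v̄ × d × w = 0.6900 × 2.98 × 2.40 = 4.935 m³/s

4.93 m³/s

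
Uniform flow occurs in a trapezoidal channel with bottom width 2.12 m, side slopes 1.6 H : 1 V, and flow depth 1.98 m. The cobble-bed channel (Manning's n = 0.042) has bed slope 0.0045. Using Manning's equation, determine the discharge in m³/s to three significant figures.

A = (b + z·y)·y = (2.12 + 1.6×1.98)×1.98 = 10.47 m²
P = b + 2y√(1+z²) = 2.12 + 2×1.98×√(1+1.6²) = 9.592 m
R = A/P = 10.47/9.592 = 1.092 m
Q = (1/n)·A·R^(2/3)·S^(1/2) = (1/0.042) × 10.47 × 1.092^(2/3) × 0.0045^(1/2) = 17.73 m³/s

17.7 m³/s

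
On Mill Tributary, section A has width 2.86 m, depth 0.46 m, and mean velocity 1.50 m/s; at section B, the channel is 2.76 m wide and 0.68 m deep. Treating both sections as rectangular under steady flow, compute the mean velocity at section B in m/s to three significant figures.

Q = A₁V₁ = (2.86×0.46) × 1.50 = 1.973 m³/s
A₂ = 2.76 × 0.68 = 1.877 m²
V₂ = Q/A₂ = 1.973/1.877 = 1.051 m/s

1.05 m/s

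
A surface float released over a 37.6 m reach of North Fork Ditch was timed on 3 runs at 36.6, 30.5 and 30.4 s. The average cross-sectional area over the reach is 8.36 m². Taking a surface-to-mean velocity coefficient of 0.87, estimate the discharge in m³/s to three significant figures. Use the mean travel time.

8.41 m³/s

t̄ = (36.6 + 30.5 + 30.4) / 3 = 32.5 s
v_surface = L / t̄ = 37.6 / 32.5 = 1.157 m/s
v_mean = 0.87 × 1.157 = 1.007 m/s
Q = A × v_mean = 8.36 × 1.007 = 8.415 m³/s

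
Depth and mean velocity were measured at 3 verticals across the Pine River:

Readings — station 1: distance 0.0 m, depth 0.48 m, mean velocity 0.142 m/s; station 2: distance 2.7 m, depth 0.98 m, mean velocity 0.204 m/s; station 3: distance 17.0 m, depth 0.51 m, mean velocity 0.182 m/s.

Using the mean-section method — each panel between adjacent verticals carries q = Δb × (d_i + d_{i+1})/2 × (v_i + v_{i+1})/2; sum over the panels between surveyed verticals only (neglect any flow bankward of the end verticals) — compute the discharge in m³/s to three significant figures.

Panel 1-2: Δb = 2.7 m, d̄ = (0.48+0.98)/2 = 0.73, v̄ = (0.142+0.204)/2 = 0.173 → q = 2.7×0.73×0.173 = 0.3410 m³/s
Panel 2-3: Δb = 14.3 m, d̄ = (0.98+0.51)/2 = 0.745, v̄ = (0.204+0.182)/2 = 0.193 → q = 14.3×0.745×0.193 = 2.056 m³/s
Q = Σ q = 2.397 m³/s

2.40 m³/s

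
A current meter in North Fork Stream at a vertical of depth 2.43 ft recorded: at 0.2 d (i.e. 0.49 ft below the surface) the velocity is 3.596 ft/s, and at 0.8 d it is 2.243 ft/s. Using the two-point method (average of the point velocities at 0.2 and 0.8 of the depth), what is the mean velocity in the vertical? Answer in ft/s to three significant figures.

2.92 ft/s

v̄ = (3.596 + 2.243) / 2 = 2.920 ft/s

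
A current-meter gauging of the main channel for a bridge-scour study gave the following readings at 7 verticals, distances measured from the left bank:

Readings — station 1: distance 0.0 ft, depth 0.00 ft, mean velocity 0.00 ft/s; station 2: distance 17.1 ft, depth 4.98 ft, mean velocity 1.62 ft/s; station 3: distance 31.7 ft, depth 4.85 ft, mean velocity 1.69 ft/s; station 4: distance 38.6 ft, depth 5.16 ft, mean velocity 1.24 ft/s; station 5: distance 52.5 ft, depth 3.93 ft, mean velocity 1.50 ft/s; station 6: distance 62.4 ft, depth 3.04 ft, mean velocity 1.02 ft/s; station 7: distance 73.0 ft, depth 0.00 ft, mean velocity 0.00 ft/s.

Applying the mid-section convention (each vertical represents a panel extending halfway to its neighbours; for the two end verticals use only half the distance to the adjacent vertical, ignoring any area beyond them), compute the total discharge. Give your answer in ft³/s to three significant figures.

384 ft³/s

w_2 = (31.7 − 0.0)/2 = 15.85 ft; q_2 = 1.62 × 4.98 × 15.85 = 127.9 ft³/s
w_3 = (38.6 − 17.1)/2 = 10.75 ft; q_3 = 1.69 × 4.85 × 10.75 = 88.11 ft³/s
w_4 = (52.5 − 31.7)/2 = 10.4 ft; q_4 = 1.24 × 5.16 × 10.4 = 66.54 ft³/s
w_5 = (62.4 − 38.6)/2 = 11.9 ft; q_5 = 1.50 × 3.93 × 11.9 = 70.15 ft³/s
w_6 = (73.0 − 52.5)/2 = 10.25 ft; q_6 = 1.02 × 3.04 × 10.25 = 31.78 ft³/s
Stations 1, 7 contribute zero (depth or velocity is 0).
Q = Σ qᵢ = 384.5 ft³/s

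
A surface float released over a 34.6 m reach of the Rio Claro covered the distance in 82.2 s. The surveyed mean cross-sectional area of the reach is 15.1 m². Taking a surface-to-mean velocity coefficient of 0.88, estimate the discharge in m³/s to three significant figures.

v_surface = L / t̄ = 34.6 / 82.2 = 0.4209 m/s
v_mean = 0.88 × 0.4209 = 0.3704 m/s
Q = A × v_mean = 15.1 × 0.3704 = 5.593 m³/s

5.59 m³/s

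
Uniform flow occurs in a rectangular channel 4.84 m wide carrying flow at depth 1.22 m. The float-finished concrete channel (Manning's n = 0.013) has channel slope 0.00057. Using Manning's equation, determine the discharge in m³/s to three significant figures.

9.43 m³/s

A = b·y = 4.84 × 1.22 = 5.905 m²
P = b + 2y = 4.84 + 2×1.22 = 7.280 m
R = A/P = 5.905/7.280 = 0.8111 m
Q = (1/n)·A·R^(2/3)·S^(1/2) = (1/0.013) × 5.905 × 0.8111^(2/3) × 0.00057^(1/2) = 9.432 m³/s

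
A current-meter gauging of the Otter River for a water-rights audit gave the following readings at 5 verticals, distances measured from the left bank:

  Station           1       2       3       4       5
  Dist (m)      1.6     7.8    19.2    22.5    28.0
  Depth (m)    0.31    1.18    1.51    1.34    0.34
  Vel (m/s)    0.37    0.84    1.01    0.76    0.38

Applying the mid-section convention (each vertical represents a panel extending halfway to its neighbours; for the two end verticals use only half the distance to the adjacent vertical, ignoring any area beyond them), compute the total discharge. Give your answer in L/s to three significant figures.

w_1 = (7.8 − 1.6)/2 = 3.1 m; q_1 = 0.37 × 0.31 × 3.1 = 0.3556 m³/s
w_2 = (19.2 − 1.6)/2 = 8.8 m; q_2 = 0.84 × 1.18 × 8.8 = 8.723 m³/s
w_3 = (22.5 − 7.8)/2 = 7.35 m; q_3 = 1.01 × 1.51 × 7.35 = 11.21 m³/s
w_4 = (28.0 − 19.2)/2 = 4.4 m; q_4 = 0.76 × 1.34 × 4.4 = 4.481 m³/s
w_5 = (28.0 − 22.5)/2 = 2.75 m; q_5 = 0.38 × 0.34 × 2.75 = 0.3553 m³/s
Q = Σ qᵢ = 25.12 m³/s
= 25.12 × 1000 = 25120 L/s

25100 L/s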